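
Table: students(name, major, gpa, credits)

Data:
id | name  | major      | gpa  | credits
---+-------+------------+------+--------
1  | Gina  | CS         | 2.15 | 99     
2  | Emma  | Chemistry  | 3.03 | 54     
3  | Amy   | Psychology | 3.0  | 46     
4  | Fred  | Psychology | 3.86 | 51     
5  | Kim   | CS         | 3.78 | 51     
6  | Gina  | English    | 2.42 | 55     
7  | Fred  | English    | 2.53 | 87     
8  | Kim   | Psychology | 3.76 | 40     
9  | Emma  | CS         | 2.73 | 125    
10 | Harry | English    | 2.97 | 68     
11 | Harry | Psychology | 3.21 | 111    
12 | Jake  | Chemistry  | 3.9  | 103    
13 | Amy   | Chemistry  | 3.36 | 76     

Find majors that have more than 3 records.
SELECT major, COUNT(*) as cnt
FROM students
GROUP BY major
HAVING COUNT(*) > 3

Result:
  Psychology: 4

Note: HAVING filters groups after aggregation, WHERE filters rows before.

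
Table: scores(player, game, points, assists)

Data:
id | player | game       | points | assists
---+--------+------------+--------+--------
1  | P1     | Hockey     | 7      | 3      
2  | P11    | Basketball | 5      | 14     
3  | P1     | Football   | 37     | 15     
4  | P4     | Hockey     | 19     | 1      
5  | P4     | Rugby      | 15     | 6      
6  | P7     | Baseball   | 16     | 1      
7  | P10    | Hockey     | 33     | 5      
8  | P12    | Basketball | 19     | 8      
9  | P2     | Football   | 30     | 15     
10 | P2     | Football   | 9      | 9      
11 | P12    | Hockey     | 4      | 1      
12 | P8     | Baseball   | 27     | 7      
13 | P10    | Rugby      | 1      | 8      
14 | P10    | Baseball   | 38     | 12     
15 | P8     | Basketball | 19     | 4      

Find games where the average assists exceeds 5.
SELECT game, AVG(assists)
FROM scores
GROUP BY game
HAVING AVG(assists) > 5

Result:
  Baseball: avg=6.67
  Basketball: avg=8.67
  Football: avg=13.00
  Rugby: avg=7.00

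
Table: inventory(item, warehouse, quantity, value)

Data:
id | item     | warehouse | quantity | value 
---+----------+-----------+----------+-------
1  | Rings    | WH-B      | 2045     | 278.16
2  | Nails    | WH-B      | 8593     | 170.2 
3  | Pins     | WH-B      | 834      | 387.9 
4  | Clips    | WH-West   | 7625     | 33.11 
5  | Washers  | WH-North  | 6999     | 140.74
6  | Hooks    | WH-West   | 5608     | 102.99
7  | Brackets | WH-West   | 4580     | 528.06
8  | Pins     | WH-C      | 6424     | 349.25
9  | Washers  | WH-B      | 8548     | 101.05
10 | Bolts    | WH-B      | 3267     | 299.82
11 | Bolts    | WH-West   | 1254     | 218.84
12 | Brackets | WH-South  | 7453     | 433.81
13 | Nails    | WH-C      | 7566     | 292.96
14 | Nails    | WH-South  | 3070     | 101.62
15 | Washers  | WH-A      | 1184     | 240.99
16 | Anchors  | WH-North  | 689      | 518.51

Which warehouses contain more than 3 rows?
SELECT warehouse, COUNT(*) as cnt
FROM inventory
GROUP BY warehouse
HAVING COUNT(*) > 3

Result:
  WH-B: 5
  WH-West: 4

Note: HAVING filters groups after aggregation, WHERE filters rows before.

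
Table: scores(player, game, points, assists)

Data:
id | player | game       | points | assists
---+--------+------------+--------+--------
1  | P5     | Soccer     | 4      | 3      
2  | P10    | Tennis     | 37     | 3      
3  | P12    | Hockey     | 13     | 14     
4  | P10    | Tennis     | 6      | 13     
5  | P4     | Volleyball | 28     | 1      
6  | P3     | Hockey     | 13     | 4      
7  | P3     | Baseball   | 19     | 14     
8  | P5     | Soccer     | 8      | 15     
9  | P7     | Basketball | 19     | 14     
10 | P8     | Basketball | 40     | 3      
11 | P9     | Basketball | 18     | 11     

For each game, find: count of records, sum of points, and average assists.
SELECT game,
       COUNT(*) as cnt,
       SUM(points) as total_points,
       AVG(assists) as avg_assists
FROM scores
GROUP BY game

Result:
  Baseball: 1 records, 19 total points, 14.00 avg assists
  Basketball: 3 records, 77 total points, 9.33 avg assists
  Hockey: 2 records, 26 total points, 9.00 avg assists
  Soccer: 2 records, 12 total points, 9.00 avg assists
  Tennis: 2 records, 43 total points, 8.00 avg assists
  Volleyball: 1 records, 28 total points, 1.00 avg assists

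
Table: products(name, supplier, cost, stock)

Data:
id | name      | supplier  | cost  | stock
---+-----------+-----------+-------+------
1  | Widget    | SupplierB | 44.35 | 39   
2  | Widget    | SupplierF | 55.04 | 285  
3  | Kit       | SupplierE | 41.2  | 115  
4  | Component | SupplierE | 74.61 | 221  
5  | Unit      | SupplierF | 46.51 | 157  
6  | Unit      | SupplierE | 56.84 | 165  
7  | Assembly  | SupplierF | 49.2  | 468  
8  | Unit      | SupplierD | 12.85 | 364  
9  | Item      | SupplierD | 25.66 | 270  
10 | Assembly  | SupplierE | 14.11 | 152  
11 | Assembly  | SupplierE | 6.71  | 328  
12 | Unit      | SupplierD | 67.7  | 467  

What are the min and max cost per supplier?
SELECT supplier, MIN(cost), MAX(cost)
FROM products
GROUP BY supplier

Result:
  SupplierB: min=44.35, max=44.35
  SupplierD: min=12.85, max=67.70
  SupplierE: min=6.71, max=74.61
  SupplierF: min=46.51, max=55.04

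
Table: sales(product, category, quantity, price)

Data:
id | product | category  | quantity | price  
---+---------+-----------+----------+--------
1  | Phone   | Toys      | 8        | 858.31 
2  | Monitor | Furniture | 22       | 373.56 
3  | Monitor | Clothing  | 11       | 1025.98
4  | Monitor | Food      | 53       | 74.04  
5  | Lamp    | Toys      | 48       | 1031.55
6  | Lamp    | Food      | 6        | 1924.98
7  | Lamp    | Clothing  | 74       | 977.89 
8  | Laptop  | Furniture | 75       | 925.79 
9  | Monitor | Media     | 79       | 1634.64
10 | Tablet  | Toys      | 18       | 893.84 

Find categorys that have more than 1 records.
SELECT category, COUNT(*) as cnt
FROM sales
GROUP BY category
HAVING COUNT(*) > 1

Result:
  Clothing: 2
  Food: 2
  Furniture: 2
  Toys: 3

Note: HAVING filters groups after aggregation, WHERE filters rows before.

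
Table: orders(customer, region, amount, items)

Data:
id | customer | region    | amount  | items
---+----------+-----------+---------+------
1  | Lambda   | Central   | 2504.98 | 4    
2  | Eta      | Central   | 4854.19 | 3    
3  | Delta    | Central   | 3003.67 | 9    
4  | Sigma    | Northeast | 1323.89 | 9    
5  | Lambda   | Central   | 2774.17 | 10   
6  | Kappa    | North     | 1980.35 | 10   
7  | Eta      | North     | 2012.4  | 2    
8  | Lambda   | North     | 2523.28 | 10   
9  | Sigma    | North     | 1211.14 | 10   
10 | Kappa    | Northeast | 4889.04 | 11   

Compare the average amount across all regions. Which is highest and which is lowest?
SELECT region, AVG(amount)
FROM orders
GROUP BY region
ORDER BY AVG(amount)

All groups:
  North: 1931.79
  Northeast: 3106.47
  Central: 3284.25

Highest: Central (3284.25)
Lowest: North (1931.79)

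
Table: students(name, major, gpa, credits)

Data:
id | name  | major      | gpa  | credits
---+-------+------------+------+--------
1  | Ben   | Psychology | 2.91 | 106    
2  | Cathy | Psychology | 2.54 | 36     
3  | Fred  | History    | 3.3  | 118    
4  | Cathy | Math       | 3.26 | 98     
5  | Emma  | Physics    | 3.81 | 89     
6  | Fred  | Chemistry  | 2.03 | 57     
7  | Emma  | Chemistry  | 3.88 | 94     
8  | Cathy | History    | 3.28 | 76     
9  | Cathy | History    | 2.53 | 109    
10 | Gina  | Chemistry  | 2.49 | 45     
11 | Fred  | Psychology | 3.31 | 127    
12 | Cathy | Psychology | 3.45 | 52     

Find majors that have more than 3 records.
SELECT major, COUNT(*) as cnt
FROM students
GROUP BY major
HAVING COUNT(*) > 3

Result:
  Psychology: 4

Note: HAVING filters groups after aggregation, WHERE filters rows before.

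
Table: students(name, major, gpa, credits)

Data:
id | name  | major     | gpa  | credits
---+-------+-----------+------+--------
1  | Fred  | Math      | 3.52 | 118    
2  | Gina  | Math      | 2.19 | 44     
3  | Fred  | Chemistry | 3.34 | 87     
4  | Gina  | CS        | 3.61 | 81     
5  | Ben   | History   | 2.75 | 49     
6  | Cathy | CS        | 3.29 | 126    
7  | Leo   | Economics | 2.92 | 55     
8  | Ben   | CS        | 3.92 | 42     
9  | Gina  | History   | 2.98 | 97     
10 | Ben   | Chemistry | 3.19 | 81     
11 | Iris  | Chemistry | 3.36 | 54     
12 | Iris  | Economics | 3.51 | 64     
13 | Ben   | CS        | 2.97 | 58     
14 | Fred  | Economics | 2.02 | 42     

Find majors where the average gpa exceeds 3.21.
SELECT major, AVG(gpa)
FROM students
GROUP BY major
HAVING AVG(gpa) > 3.21

Result:
  CS: avg=3.45
  Chemistry: avg=3.30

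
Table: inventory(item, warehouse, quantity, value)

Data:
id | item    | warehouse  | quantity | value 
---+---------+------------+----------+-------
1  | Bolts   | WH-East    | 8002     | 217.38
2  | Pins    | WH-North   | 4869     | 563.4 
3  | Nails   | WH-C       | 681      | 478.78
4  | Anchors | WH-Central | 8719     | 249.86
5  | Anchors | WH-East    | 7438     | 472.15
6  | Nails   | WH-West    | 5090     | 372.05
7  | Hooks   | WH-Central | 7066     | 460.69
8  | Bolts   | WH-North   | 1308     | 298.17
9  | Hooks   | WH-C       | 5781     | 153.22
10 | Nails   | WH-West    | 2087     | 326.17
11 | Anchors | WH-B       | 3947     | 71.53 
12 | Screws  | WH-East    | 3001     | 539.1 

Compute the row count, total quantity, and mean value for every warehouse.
SELECT warehouse,
       COUNT(*) as cnt,
       SUM(quantity) as total_quantity,
       AVG(value) as avg_value
FROM inventory
GROUP BY warehouse

Result:
  WH-B: 1 records, 3947 total quantity, 71.53 avg value
  WH-C: 2 records, 6462 total quantity, 316.00 avg value
  WH-Central: 2 records, 15785 total quantity, 355.28 avg value
  WH-East: 3 records, 18441 total quantity, 409.54 avg value
  WH-North: 2 records, 6177 total quantity, 430.79 avg value
  WH-West: 2 records, 7177 total quantity, 349.11 avg value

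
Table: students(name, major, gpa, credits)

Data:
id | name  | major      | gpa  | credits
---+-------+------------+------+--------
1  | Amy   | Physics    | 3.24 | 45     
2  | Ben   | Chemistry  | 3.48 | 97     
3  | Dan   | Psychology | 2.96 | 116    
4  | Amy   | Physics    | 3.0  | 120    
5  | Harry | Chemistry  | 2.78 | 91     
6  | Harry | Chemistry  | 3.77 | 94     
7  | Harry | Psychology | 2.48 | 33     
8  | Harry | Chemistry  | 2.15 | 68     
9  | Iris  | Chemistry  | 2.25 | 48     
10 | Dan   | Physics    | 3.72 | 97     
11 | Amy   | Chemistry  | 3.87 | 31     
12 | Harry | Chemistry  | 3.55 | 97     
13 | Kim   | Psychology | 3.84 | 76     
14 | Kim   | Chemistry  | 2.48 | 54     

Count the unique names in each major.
SELECT major, COUNT(DISTINCT name)
FROM students
GROUP BY major

Result:
  Chemistry: 5 distinct
  Physics: 2 distinct
  Psychology: 3 distinct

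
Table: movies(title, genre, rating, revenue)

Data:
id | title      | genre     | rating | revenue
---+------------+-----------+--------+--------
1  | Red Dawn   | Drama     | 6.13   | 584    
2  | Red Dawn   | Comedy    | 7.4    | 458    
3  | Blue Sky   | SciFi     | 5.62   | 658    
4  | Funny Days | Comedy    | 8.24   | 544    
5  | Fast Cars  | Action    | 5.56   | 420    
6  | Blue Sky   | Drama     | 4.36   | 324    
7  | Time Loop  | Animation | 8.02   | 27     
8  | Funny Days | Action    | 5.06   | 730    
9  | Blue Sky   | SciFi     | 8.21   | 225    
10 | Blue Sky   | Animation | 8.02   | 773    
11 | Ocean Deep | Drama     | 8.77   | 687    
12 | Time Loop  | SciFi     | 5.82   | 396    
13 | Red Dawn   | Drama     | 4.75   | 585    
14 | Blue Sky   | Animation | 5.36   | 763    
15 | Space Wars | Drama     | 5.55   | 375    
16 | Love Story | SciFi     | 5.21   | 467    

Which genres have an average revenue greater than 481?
SELECT genre, AVG(revenue)
FROM movies
GROUP BY genre
HAVING AVG(revenue) > 481

Result:
  Action: avg=575.00
  Animation: avg=521.00
  Comedy: avg=501.00
  Drama: avg=511.00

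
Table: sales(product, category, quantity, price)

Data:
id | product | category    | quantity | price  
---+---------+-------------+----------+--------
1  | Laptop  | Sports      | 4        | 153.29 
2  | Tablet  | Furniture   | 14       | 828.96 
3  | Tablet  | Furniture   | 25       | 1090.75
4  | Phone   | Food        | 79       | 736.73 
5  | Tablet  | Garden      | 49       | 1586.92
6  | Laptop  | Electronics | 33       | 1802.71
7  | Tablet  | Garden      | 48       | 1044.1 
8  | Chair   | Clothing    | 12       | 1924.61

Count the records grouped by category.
SELECT category, COUNT(*) as count
FROM sales
GROUP BY category

Result:
  Clothing: 1
  Electronics: 1
  Food: 1
  Furniture: 2
  Garden: 2
  Sports: 1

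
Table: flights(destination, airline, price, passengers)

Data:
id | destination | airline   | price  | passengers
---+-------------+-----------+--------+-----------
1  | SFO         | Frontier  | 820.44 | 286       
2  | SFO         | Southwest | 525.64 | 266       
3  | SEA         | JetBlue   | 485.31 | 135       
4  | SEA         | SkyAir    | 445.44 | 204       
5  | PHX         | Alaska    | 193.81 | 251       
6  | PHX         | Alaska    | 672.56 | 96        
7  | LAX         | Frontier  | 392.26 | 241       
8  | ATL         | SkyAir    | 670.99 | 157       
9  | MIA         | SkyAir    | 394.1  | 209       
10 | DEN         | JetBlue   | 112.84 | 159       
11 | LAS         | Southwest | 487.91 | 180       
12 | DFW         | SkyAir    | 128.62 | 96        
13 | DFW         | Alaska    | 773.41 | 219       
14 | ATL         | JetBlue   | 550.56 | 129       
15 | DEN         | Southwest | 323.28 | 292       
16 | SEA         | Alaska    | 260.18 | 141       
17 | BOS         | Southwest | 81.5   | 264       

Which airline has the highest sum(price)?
SELECT airline, SUM(price) as val
FROM flights
GROUP BY airline
ORDER BY val DESC
LIMIT 1

Result: Alaska with sum(price) = 1899.96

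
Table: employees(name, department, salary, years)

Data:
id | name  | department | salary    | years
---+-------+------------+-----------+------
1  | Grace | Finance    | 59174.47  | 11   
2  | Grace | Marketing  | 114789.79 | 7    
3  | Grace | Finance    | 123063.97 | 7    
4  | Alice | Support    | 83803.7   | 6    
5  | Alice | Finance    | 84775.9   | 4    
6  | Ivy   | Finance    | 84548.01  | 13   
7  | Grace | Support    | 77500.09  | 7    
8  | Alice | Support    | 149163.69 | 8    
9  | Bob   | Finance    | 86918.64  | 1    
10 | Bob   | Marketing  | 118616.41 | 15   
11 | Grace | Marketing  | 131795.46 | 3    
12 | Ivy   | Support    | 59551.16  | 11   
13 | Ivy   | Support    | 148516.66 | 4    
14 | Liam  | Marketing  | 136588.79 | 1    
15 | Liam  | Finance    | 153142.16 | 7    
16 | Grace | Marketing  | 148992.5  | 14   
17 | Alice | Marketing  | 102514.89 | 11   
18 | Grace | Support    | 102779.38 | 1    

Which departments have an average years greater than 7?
SELECT department, AVG(years)
FROM employees
GROUP BY department
HAVING AVG(years) > 7

Result:
  Finance: avg=7.17
  Marketing: avg=8.50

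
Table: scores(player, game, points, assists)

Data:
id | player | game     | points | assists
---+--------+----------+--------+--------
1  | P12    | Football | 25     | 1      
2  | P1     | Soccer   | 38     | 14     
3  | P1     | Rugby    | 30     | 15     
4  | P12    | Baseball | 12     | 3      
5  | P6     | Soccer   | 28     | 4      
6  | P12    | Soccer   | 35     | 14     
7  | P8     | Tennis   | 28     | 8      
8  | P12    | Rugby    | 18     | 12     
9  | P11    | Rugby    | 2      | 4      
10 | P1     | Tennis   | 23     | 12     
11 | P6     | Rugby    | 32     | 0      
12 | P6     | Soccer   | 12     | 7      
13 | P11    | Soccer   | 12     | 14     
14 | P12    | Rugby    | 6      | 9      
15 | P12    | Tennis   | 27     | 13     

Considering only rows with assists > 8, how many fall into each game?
SELECT game, COUNT(*)
FROM scores
WHERE assists > 8
GROUP BY game

Note: WHERE filters rows before grouping.

Result:
  Rugby: 3
  Soccer: 3
  Tennis: 2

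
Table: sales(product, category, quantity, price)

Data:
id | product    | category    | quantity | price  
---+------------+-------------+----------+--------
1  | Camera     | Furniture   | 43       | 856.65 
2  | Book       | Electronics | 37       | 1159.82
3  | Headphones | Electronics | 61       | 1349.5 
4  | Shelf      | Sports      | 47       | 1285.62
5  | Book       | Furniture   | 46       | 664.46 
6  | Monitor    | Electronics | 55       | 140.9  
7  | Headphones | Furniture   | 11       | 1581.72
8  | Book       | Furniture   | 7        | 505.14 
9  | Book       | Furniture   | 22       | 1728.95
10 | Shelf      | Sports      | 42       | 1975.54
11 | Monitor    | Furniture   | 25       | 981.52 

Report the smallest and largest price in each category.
SELECT category, MIN(price), MAX(price)
FROM sales
GROUP BY category

Result:
  Electronics: min=140.90, max=1349.50
  Furniture: min=505.14, max=1728.95
  Sports: min=1285.62, max=1975.54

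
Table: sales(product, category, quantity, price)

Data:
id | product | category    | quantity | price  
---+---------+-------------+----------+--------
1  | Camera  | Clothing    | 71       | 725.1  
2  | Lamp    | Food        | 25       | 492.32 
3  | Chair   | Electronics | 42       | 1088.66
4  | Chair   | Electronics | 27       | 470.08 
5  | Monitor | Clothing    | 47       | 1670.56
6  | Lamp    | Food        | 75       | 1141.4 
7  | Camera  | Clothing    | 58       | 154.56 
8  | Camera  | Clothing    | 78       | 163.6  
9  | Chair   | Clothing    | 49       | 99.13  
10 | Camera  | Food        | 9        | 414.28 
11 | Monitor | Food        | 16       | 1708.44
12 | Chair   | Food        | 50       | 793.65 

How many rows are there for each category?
SELECT category, COUNT(*) as count
FROM sales
GROUP BY category

Result:
  Clothing: 5
  Electronics: 2
  Food: 5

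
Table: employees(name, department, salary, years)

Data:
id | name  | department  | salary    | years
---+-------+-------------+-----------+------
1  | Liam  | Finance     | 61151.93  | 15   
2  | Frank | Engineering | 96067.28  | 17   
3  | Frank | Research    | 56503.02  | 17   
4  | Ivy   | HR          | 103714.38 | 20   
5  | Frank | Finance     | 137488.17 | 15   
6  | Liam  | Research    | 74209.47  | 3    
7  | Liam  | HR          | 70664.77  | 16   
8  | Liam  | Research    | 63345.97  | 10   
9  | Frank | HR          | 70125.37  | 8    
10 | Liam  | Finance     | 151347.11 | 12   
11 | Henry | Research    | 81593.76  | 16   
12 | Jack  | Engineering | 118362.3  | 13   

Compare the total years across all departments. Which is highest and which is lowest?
SELECT department, SUM(years)
FROM employees
GROUP BY department
ORDER BY SUM(years)

All groups:
  Engineering: 30
  Finance: 42
  HR: 44
  Research: 46

Highest: Research (46)
Lowest: Engineering (30)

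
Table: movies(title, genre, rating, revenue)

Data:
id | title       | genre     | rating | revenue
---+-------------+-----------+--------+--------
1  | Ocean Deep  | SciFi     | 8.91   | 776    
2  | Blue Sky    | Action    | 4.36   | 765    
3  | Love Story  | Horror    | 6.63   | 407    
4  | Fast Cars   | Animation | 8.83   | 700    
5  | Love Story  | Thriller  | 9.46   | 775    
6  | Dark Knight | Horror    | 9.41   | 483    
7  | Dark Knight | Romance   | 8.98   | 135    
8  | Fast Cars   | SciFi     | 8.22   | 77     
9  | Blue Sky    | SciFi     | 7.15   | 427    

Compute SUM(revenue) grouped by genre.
SELECT genre, SUM(revenue) as result
FROM movies
GROUP BY genre

Result:
  Action: 765
  Animation: 700
  Horror: 890
  Romance: 135
  SciFi: 1280
  Thriller: 775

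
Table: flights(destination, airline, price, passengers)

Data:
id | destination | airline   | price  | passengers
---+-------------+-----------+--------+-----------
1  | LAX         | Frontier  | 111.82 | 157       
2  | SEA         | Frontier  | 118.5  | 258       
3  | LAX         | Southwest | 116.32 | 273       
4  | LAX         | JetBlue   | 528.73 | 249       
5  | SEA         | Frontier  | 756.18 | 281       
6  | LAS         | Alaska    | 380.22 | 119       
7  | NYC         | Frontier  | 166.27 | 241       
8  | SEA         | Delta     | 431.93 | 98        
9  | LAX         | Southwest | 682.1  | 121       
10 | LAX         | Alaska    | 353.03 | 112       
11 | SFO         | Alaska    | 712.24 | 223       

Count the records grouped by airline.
SELECT airline, COUNT(*) as count
FROM flights
GROUP BY airline

Result:
  Alaska: 3
  Delta: 1
  Frontier: 4
  JetBlue: 1
  Southwest: 2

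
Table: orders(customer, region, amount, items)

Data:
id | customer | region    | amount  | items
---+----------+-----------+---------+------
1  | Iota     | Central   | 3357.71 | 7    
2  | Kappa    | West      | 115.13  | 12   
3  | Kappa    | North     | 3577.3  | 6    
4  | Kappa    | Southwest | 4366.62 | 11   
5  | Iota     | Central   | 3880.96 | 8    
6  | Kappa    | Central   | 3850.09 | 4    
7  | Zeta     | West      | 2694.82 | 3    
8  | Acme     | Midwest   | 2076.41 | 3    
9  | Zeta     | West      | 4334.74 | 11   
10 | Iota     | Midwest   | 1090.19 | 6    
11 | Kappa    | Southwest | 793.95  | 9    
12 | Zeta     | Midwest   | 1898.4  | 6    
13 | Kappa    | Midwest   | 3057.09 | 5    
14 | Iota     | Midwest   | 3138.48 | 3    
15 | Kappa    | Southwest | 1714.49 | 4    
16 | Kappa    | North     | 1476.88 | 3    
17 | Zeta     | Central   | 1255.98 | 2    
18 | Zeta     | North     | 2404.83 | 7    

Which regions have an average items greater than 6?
SELECT region, AVG(items)
FROM orders
GROUP BY region
HAVING AVG(items) > 6

Result:
  Southwest: avg=8.00
  West: avg=8.67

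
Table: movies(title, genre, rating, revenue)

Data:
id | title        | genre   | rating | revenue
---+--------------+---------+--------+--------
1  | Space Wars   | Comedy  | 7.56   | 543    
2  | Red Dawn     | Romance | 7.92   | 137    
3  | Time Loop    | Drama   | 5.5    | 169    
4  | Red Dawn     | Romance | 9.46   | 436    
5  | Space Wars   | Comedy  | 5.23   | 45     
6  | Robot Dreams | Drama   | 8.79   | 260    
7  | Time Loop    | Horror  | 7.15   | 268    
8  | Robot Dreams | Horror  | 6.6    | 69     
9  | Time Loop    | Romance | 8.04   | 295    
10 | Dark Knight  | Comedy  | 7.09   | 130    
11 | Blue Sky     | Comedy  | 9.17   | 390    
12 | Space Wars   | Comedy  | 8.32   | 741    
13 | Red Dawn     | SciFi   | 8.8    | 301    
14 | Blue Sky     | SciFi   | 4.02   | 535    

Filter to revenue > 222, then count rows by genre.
SELECT genre, COUNT(*)
FROM movies
WHERE revenue > 222
GROUP BY genre

Note: WHERE filters rows before grouping.

Result:
  Comedy: 3
  Drama: 1
  Horror: 1
  Romance: 2
  SciFi: 2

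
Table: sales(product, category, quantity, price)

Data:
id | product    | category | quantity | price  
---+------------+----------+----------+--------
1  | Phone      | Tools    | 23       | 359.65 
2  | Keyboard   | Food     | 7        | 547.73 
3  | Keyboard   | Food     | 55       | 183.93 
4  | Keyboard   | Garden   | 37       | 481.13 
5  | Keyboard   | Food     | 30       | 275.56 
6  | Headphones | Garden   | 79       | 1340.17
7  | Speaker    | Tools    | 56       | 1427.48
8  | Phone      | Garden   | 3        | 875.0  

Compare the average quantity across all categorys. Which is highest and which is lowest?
SELECT category, AVG(quantity)
FROM sales
GROUP BY category
ORDER BY AVG(quantity)

All groups:
  Food: 30.67
  Tools: 39.50
  Garden: 39.67

Highest: Garden (39.67)
Lowest: Food (30.67)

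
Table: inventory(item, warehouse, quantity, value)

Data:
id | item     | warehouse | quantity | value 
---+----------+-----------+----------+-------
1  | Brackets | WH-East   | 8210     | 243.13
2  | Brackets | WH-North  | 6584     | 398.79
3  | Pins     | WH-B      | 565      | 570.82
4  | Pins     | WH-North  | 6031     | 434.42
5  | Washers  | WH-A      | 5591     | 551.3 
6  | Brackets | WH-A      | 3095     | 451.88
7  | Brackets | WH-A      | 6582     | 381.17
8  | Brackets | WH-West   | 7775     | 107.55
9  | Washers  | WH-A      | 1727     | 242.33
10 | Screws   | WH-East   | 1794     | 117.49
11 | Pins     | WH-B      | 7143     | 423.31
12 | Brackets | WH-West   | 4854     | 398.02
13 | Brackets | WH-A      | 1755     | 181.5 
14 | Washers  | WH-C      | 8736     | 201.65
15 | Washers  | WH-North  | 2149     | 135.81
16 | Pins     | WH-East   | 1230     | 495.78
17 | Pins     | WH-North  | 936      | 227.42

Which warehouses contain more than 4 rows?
SELECT warehouse, COUNT(*) as cnt
FROM inventory
GROUP BY warehouse
HAVING COUNT(*) > 4

Result:
  WH-A: 5

Note: HAVING filters groups after aggregation, WHERE filters rows before.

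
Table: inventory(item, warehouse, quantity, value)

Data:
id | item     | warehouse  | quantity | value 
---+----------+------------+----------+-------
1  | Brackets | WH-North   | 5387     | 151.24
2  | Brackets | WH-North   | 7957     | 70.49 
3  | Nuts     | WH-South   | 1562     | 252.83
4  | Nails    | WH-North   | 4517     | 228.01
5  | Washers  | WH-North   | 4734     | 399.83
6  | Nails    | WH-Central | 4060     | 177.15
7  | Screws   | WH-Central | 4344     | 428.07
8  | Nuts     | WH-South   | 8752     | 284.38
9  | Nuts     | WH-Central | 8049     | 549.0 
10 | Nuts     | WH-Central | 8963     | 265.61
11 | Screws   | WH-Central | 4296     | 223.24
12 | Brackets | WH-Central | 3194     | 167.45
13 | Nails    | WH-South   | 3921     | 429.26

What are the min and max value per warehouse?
SELECT warehouse, MIN(value), MAX(value)
FROM inventory
GROUP BY warehouse

Result:
  WH-Central: min=167.45, max=549.00
  WH-North: min=70.49, max=399.83
  WH-South: min=252.83, max=429.26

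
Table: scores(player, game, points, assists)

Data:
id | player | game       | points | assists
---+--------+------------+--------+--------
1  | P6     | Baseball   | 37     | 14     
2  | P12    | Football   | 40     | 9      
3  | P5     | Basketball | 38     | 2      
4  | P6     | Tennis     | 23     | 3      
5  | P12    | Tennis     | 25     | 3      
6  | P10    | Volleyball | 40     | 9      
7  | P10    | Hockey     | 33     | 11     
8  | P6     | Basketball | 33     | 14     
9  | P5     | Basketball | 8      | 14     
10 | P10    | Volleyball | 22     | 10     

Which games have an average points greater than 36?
SELECT game, AVG(points)
FROM scores
GROUP BY game
HAVING AVG(points) > 36

Result:
  Baseball: avg=37.00
  Football: avg=40.00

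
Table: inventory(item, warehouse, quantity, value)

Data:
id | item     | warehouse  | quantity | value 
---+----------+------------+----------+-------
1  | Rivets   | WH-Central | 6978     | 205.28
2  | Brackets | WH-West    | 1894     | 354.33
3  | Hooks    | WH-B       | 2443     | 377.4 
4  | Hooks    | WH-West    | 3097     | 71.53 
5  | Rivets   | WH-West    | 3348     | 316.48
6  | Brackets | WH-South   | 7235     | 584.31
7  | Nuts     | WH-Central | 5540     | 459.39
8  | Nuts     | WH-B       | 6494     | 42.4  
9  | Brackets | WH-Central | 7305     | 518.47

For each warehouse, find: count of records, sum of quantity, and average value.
SELECT warehouse,
       COUNT(*) as cnt,
       SUM(quantity) as total_quantity,
       AVG(value) as avg_value
FROM inventory
GROUP BY warehouse

Result:
  WH-B: 2 records, 8937 total quantity, 209.90 avg value
  WH-Central: 3 records, 19823 total quantity, 394.38 avg value
  WH-South: 1 records, 7235 total quantity, 584.31 avg value
  WH-West: 3 records, 8339 total quantity, 247.45 avg value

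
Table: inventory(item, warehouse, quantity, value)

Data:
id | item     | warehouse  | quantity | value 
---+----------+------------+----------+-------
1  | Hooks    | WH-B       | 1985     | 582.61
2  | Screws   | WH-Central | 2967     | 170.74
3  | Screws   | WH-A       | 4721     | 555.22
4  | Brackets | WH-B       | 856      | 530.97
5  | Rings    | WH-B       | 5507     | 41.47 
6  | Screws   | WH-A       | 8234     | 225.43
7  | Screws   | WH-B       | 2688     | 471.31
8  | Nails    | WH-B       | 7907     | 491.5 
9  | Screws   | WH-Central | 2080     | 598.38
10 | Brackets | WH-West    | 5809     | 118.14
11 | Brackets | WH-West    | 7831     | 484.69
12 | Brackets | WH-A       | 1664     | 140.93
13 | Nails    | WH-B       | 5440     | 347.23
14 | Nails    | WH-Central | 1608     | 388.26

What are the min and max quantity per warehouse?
SELECT warehouse, MIN(quantity), MAX(quantity)
FROM inventory
GROUP BY warehouse

Result:
  WH-A: min=1664, max=8234
  WH-B: min=856, max=7907
  WH-Central: min=1608, max=2967
  WH-West: min=5809, max=7831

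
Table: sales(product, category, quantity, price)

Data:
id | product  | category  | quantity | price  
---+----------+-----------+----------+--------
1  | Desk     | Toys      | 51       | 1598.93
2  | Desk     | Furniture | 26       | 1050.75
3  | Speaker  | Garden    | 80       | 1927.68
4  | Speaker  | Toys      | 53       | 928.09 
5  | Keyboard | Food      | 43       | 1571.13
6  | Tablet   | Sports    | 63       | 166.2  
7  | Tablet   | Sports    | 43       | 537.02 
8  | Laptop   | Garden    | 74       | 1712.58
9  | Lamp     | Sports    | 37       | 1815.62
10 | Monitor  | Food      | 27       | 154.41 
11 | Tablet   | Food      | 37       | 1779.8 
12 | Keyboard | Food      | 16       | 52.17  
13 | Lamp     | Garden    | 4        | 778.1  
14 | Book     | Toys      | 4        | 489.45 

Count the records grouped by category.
SELECT category, COUNT(*) as count
FROM sales
GROUP BY category

Result:
  Food: 4
  Furniture: 1
  Garden: 3
  Sports: 3
  Toys: 3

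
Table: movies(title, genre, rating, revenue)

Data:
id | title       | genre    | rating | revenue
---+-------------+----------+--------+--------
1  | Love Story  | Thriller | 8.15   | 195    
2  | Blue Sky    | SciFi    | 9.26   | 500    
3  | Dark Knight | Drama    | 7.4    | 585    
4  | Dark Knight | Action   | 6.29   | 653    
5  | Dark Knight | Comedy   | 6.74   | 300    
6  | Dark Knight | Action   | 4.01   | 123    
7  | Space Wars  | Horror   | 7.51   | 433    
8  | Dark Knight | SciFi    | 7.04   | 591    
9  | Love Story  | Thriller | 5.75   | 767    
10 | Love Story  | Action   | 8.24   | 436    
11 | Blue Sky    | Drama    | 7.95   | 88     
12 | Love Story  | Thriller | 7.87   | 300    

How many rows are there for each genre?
SELECT genre, COUNT(*) as count
FROM movies
GROUP BY genre

Result:
  Action: 3
  Comedy: 1
  Drama: 2
  Horror: 1
  SciFi: 2
  Thriller: 3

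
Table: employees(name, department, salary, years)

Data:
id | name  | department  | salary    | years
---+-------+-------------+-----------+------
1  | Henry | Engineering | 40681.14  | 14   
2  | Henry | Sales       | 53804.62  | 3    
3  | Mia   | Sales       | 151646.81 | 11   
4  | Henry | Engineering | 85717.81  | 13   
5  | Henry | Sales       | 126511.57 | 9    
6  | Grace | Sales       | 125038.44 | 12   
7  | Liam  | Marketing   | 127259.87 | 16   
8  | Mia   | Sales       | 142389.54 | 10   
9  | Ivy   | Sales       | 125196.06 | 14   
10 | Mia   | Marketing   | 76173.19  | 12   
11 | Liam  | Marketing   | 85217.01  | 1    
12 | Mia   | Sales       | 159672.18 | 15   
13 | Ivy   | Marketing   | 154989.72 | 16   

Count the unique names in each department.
SELECT department, COUNT(DISTINCT name)
FROM employees
GROUP BY department

Result:
  Engineering: 1 distinct
  Marketing: 3 distinct
  Sales: 4 distinct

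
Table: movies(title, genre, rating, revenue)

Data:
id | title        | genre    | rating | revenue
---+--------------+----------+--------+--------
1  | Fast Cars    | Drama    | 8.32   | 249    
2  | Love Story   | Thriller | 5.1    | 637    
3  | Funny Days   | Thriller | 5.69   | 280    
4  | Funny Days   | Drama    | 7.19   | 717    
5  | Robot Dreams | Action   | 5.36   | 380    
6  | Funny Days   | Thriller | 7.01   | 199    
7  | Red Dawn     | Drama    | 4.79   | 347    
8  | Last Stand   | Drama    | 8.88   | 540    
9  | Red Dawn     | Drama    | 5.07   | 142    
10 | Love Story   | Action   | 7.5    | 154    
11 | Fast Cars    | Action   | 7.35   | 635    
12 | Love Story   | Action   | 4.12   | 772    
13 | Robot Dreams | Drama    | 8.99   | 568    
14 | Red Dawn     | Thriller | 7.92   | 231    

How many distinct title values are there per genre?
SELECT genre, COUNT(DISTINCT title)
FROM movies
GROUP BY genre

Result:
  Action: 3 distinct
  Drama: 5 distinct
  Thriller: 3 distinct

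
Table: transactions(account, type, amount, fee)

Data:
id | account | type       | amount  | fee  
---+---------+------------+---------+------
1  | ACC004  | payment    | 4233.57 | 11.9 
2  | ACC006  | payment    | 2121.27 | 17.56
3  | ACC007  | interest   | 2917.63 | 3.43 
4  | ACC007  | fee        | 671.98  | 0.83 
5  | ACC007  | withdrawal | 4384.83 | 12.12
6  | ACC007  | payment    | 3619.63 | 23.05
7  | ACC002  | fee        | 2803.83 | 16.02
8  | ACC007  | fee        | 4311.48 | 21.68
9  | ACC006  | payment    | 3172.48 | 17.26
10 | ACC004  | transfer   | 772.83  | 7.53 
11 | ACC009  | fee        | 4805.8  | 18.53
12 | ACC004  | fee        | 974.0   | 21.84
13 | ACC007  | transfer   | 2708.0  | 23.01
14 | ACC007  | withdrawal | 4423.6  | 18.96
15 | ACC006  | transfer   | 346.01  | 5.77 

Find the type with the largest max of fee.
SELECT type, MAX(fee) as val
FROM transactions
GROUP BY type
ORDER BY val DESC
LIMIT 1

Result: payment with max(fee) = 23.05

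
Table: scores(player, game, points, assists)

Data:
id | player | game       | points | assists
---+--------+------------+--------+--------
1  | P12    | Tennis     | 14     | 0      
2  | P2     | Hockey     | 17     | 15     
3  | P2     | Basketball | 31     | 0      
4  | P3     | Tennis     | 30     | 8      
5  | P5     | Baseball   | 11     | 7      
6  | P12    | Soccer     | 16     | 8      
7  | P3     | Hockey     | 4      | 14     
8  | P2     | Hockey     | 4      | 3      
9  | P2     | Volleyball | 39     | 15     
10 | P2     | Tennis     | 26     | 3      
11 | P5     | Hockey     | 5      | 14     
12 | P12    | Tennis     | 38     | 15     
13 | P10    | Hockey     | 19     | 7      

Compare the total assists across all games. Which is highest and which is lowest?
SELECT game, SUM(assists)
FROM scores
GROUP BY game
ORDER BY SUM(assists)

All groups:
  Basketball: 0
  Baseball: 7
  Soccer: 8
  Volleyball: 15
  Tennis: 26
  Hockey: 53

Highest: Hockey (53)
Lowest: Basketball (0)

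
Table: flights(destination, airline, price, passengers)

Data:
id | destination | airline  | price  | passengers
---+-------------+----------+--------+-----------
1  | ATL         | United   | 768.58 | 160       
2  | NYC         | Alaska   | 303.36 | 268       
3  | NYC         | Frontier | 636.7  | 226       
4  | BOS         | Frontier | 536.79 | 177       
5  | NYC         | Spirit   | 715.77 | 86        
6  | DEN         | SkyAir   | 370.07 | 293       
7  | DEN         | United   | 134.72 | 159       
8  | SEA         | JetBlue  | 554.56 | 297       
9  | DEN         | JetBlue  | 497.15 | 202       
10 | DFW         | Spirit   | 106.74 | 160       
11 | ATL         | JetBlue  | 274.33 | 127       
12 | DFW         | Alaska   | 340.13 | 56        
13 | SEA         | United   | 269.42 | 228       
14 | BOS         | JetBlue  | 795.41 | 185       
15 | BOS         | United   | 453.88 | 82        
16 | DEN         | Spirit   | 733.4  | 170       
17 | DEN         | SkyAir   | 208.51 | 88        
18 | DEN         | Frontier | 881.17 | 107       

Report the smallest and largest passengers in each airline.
SELECT airline, MIN(passengers), MAX(passengers)
FROM flights
GROUP BY airline

Result:
  Alaska: min=56, max=268
  Frontier: min=107, max=226
  JetBlue: min=127, max=297
  SkyAir: min=88, max=293
  Spirit: min=86, max=170
  United: min=82, max=228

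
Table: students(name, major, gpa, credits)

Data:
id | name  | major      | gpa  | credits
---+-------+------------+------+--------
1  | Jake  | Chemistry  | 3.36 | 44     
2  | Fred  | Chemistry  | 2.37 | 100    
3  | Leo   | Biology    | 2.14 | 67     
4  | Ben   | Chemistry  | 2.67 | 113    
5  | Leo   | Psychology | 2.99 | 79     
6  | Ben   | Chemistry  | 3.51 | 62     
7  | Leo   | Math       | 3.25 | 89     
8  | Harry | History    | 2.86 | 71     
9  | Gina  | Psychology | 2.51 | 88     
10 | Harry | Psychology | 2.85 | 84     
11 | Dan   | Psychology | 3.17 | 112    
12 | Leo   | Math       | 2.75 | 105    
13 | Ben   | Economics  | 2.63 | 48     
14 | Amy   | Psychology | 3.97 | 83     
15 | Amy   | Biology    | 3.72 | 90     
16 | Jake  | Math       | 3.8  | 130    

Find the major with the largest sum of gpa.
SELECT major, SUM(gpa) as val
FROM students
GROUP BY major
ORDER BY val DESC
LIMIT 1

Result: Psychology with sum(gpa) = 15.49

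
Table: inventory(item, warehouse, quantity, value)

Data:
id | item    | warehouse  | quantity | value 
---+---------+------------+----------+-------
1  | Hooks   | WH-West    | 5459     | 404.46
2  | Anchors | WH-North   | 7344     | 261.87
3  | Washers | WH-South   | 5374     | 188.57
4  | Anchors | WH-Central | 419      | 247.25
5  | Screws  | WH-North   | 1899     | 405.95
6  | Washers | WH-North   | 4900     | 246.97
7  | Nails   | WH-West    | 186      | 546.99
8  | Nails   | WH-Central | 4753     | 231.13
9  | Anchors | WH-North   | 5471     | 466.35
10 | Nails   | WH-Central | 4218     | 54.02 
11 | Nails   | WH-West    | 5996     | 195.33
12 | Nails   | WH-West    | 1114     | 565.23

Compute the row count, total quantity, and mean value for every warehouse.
SELECT warehouse,
       COUNT(*) as cnt,
       SUM(quantity) as total_quantity,
       AVG(value) as avg_value
FROM inventory
GROUP BY warehouse

Result:
  WH-Central: 3 records, 9390 total quantity, 177.47 avg value
  WH-North: 4 records, 19614 total quantity, 345.29 avg value
  WH-South: 1 records, 5374 total quantity, 188.57 avg value
  WH-West: 4 records, 12755 total quantity, 428.00 avg value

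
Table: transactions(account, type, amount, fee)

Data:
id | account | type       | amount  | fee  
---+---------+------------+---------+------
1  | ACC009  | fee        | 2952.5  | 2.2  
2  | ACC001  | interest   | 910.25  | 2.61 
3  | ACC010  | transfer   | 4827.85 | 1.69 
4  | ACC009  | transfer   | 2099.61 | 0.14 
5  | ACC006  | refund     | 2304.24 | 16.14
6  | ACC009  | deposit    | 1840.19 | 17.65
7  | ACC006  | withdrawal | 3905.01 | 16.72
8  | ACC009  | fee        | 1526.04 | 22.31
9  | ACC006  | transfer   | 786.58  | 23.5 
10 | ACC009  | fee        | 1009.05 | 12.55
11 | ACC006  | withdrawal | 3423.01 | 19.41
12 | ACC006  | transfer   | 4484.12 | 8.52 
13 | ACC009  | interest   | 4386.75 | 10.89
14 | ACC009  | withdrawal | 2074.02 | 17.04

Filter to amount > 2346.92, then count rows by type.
SELECT type, COUNT(*)
FROM transactions
WHERE amount > 2346.92
GROUP BY type

Note: WHERE filters rows before grouping.

Result:
  fee: 1
  interest: 1
  transfer: 2
  withdrawal: 2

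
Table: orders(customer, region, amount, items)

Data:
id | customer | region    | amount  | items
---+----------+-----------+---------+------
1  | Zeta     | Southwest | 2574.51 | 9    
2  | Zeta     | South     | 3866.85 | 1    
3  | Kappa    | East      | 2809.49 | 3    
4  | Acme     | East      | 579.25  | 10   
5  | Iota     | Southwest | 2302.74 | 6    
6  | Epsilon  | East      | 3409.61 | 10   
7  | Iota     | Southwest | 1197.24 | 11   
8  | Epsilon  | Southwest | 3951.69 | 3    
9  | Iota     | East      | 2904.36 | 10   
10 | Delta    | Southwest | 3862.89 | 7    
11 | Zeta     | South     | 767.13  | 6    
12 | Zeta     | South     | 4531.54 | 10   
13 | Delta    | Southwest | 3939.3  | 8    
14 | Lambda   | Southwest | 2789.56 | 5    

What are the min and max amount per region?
SELECT region, MIN(amount), MAX(amount)
FROM orders
GROUP BY region

Result:
  East: min=579.25, max=3409.61
  South: min=767.13, max=4531.54
  Southwest: min=1197.24, max=3951.69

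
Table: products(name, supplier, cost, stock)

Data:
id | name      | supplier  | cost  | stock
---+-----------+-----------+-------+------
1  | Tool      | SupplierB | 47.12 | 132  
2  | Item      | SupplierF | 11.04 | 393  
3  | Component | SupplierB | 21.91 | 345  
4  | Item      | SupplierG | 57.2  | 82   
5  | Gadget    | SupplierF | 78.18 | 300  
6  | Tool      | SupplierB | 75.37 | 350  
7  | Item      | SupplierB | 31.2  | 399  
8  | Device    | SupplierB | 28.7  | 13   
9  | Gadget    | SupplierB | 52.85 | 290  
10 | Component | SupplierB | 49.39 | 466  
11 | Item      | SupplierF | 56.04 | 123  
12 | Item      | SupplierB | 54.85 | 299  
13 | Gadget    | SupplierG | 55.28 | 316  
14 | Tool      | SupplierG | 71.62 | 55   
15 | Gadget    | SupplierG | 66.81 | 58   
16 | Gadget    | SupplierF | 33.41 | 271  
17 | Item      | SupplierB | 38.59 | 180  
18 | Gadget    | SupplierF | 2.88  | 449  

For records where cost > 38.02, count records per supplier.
SELECT supplier, COUNT(*)
FROM products
WHERE cost > 38.02
GROUP BY supplier

Note: WHERE filters rows before grouping.

Result:
  SupplierB: 6
  SupplierF: 2
  SupplierG: 4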